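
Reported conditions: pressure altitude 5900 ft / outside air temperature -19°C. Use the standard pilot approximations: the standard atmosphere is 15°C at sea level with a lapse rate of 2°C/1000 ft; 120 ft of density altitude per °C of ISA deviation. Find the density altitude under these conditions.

3236 ft

ISA temperature at 5900 ft = 15 − 2 × (5900/1000) = 3.2°C.
ISA deviation = -19 − 3.2 = -22.2°C.
Density altitude = 5900 + 120 × (-22.2) = 5900 + (-2664) = 3236 ft.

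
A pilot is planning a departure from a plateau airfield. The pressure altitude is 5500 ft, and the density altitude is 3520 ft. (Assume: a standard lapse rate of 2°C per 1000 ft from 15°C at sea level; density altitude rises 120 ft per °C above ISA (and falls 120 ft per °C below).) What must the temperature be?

-12.5°C

Density altitude − pressure altitude = 3520 − 5500 = -1980 ft.
At 120 ft/°C that is an ISA deviation of -1980/120 = -16.5°C.
ISA temperature at 5500 ft = 15 − 2 × (5500/1000) = 4°C.
OAT = ISA + deviation = 4 + (-16.5) = -12.5°C.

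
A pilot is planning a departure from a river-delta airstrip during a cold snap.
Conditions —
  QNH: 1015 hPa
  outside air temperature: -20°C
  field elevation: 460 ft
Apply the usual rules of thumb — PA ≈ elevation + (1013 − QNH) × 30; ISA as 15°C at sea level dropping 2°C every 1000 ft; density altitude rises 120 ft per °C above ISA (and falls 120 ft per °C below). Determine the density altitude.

Pressure altitude = 460 + (1013 − 1015) × 30 = 460 + (-60) = 400 ft.
ISA temperature at 400 ft = 15 − 2 × (400/1000) = 14.2°C.
ISA deviation = -20 − 14.2 = -34.2°C.
Density altitude = 400 + 120 × (-34.2) = -3704 ft.

-3704 ft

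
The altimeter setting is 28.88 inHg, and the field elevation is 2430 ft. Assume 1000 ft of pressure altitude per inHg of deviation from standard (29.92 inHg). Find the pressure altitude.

Pressure correction = (29.92 − 28.88) × 1000 = +1040 ft.
Pressure altitude = 2430 + (+1040) = 3470 ft.

3470 ft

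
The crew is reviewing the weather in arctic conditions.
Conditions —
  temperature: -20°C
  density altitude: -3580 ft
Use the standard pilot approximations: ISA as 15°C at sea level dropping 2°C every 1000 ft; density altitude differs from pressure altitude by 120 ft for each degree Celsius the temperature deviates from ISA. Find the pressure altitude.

500 ft

DA = PA + 120 × (OAT − (15 − 2·PA/1000)) = PA + 120·OAT − 1800 + 0.24·PA = 1.24·PA + 120·OAT − 1800.
So 1.24·PA = -3580 − 120 × (-20) + 1800 = 620.
PA = 620 / 1.24 = 500 ft.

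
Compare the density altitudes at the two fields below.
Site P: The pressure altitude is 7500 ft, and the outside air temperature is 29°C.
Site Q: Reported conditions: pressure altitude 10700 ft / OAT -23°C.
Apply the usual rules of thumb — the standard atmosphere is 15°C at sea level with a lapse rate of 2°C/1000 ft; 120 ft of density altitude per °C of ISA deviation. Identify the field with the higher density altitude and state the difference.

Site P by 2272 ft

Site P: ISA temp = 0°C, deviation +29°C, DA = 7500 + 120 × 29 = 10980 ft.
Site Q: ISA temp = -6.4°C, deviation -16.6°C, DA = 10700 + 120 × (-16.6) = 8708 ft.
Site P is higher by 10980 − 8708 = 2272 ft.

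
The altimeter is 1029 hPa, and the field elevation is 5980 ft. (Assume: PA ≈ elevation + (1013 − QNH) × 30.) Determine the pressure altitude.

Pressure correction = (1013 − 1029) × 30 = -480 ft.
Pressure altitude = 5980 + (-480) = 5500 ft.

5500 ft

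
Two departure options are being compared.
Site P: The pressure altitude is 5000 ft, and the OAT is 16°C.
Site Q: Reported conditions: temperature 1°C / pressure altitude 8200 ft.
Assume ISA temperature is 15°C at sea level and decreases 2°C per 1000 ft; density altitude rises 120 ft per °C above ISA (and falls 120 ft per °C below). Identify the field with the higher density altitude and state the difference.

Site Q by 2168 ft

Site P: ISA temp = 5°C, deviation +11°C, DA = 5000 + 120 × 11 = 6320 ft.
Site Q: ISA temp = -1.4°C, deviation +2.4°C, DA = 8200 + 120 × 2.4 = 8488 ft.
Site Q is higher by 8488 − 6320 = 2168 ft.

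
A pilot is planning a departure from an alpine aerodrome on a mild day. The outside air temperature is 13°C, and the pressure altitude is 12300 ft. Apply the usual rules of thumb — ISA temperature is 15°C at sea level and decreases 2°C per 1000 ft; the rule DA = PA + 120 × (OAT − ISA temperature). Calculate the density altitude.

ISA temperature at 12300 ft = 15 − 2 × (12300/1000) = -9.6°C.
ISA deviation = 13 − (-9.6) = +22.6°C.
Density altitude = 12300 + 120 × (22.6) = 12300 + (+2712) = 15012 ft.

15012 ft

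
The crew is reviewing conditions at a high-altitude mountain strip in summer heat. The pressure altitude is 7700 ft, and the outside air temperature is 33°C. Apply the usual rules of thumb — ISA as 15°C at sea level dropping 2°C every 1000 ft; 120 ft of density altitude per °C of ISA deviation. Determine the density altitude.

ISA temperature at 7700 ft = 15 − 2 × (7700/1000) = -0.4°C.
ISA deviation = 33 − (-0.4) = +33.4°C.
Density altitude = 7700 + 120 × (33.4) = 7700 + (+4008) = 11708 ft.

11708 ft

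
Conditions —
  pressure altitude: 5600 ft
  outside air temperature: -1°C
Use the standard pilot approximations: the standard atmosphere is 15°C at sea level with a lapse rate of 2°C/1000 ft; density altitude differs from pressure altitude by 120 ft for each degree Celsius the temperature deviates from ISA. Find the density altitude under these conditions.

ISA temperature at 5600 ft = 15 − 2 × (5600/1000) = 3.8°C.
ISA deviation = -1 − 3.8 = -4.8°C.
Density altitude = 5600 + 120 × (-4.8) = 5600 + (-576) = 5024 ft.

5024 ft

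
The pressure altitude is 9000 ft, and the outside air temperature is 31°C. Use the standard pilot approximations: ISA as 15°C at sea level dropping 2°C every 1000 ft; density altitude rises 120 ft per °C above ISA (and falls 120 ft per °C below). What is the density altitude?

ISA temperature at 9000 ft = 15 − 2 × (9000/1000) = -3°C.
ISA deviation = 31 − (-3) = +34°C.
Density altitude = 9000 + 120 × (34) = 9000 + (+4080) = 13080 ft.

13080 ft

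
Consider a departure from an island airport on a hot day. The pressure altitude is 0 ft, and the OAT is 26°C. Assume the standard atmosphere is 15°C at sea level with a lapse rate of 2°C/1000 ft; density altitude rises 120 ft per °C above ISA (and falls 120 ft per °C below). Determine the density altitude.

ISA temperature at 0 ft = 15 − 2 × (0/1000) = 15°C.
ISA deviation = 26 − 15 = +11°C.
Density altitude = 0 + 120 × (11) = 0 + (+1320) = 1320 ft.

1320 ft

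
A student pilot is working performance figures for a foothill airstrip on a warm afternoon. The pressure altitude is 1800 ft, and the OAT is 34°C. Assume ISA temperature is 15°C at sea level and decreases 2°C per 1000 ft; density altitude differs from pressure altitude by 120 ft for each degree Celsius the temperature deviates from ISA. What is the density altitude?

4512 ft

ISA temperature at 1800 ft = 15 − 2 × (1800/1000) = 11.4°C.
ISA deviation = 34 − 11.4 = +22.6°C.
Density altitude = 1800 + 120 × (22.6) = 1800 + (+2712) = 4512 ft.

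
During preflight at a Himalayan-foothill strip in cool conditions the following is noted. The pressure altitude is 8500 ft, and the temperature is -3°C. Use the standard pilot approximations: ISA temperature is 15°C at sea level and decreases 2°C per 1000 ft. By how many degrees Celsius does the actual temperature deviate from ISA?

ISA temperature at 8500 ft = 15 − 2 × (8500/1000) = -2°C.
Deviation = OAT − ISA = -3 − (-2) = -1°C.

ISA-1°C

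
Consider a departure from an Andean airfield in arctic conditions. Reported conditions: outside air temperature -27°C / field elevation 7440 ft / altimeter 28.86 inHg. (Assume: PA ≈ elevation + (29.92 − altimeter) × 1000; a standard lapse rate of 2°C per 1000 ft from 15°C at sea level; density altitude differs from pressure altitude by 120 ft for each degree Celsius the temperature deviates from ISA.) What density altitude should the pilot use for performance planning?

5500 ft

Pressure altitude = 7440 + (29.92 − 28.86) × 1000 = 7440 + (+1060) = 8500 ft.
ISA temperature at 8500 ft = 15 − 2 × (8500/1000) = -2°C.
ISA deviation = -27 − (-2) = -25°C.
Density altitude = 8500 + 120 × (-25) = 5500 ft.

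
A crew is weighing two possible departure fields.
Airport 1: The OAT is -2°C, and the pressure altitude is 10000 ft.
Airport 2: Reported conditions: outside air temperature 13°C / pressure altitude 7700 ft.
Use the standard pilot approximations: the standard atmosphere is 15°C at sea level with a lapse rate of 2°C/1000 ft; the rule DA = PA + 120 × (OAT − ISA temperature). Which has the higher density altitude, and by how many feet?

Airport 1: ISA temp = -5°C, deviation +3°C, DA = 10000 + 120 × 3 = 10360 ft.
Airport 2: ISA temp = -0.4°C, deviation +13.4°C, DA = 7700 + 120 × 13.4 = 9308 ft.
Airport 1 is higher by 10360 − 9308 = 1052 ft.

Airport 1 by 1052 ft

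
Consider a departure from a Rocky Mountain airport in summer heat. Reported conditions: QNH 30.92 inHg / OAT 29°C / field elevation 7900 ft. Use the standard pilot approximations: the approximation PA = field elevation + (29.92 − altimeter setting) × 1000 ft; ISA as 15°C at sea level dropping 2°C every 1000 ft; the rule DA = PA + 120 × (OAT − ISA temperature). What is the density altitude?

10236 ft

Pressure altitude = 7900 + (29.92 − 30.92) × 1000 = 7900 + (-1000) = 6900 ft.
ISA temperature at 6900 ft = 15 − 2 × (6900/1000) = 1.2°C.
ISA deviation = 29 − 1.2 = +27.8°C.
Density altitude = 6900 + 120 × (27.8) = 10236 ft.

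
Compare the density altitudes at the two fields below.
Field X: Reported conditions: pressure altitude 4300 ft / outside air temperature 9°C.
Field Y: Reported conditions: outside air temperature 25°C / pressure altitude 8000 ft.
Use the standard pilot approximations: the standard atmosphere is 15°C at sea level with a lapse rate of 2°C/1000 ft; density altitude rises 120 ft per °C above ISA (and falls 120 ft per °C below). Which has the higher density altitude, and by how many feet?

Field Y by 6508 ft

Field X: ISA temp = 6.4°C, deviation +2.6°C, DA = 4300 + 120 × 2.6 = 4612 ft.
Field Y: ISA temp = -1°C, deviation +26°C, DA = 8000 + 120 × 26 = 11120 ft.
Field Y is higher by 11120 − 4612 = 6508 ft.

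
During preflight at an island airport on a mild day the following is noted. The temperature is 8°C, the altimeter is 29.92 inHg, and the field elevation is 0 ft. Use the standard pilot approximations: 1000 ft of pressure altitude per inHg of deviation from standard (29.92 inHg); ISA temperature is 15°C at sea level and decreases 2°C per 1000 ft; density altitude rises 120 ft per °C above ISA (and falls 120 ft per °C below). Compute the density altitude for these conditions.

Pressure altitude = 0 + (29.92 − 29.92) × 1000 = 0 + (0) = 0 ft.
ISA temperature at 0 ft = 15 − 2 × (0/1000) = 15°C.
ISA deviation = 8 − 15 = -7°C.
Density altitude = 0 + 120 × (-7) = -840 ft.

-840 ft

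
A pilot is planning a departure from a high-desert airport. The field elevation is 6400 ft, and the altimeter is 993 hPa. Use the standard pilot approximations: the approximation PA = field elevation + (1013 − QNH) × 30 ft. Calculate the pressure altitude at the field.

Pressure correction = (1013 − 993) × 30 = +600 ft.
Pressure altitude = 6400 + (+600) = 7000 ft.

7000 ft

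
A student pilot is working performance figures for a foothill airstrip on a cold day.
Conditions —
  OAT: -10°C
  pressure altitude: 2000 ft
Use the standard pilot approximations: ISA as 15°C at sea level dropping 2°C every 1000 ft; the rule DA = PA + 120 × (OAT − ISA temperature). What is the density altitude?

ISA temperature at 2000 ft = 15 − 2 × (2000/1000) = 11°C.
ISA deviation = -10 − 11 = -21°C.
Density altitude = 2000 + 120 × (-21) = 2000 + (-2520) = -520 ft.

-520 ft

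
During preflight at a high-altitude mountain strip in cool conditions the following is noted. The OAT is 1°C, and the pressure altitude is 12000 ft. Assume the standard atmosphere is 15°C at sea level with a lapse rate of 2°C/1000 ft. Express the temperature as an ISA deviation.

ISA+10°C

ISA temperature at 12000 ft = 15 − 2 × (12000/1000) = -9°C.
Deviation = OAT − ISA = 1 − (-9) = +10°C.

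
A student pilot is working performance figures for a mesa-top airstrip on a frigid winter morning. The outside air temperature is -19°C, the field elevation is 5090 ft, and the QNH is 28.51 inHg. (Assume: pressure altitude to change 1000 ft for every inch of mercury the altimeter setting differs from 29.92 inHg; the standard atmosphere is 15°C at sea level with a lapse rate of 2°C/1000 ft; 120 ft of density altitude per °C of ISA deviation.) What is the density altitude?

3980 ft

Pressure altitude = 5090 + (29.92 − 28.51) × 1000 = 5090 + (+1410) = 6500 ft.
ISA temperature at 6500 ft = 15 − 2 × (6500/1000) = 2°C.
ISA deviation = -19 − 2 = -21°C.
Density altitude = 6500 + 120 × (-21) = 3980 ft.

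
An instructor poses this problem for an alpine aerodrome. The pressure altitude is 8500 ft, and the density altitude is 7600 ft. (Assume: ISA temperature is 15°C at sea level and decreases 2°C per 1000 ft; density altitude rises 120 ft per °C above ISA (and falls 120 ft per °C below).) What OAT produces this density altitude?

-9.5°C

Density altitude − pressure altitude = 7600 − 8500 = -900 ft.
At 120 ft/°C that is an ISA deviation of -900/120 = -7.5°C.
ISA temperature at 8500 ft = 15 − 2 × (8500/1000) = -2°C.
OAT = ISA + deviation = -2 + (-7.5) = -9.5°C.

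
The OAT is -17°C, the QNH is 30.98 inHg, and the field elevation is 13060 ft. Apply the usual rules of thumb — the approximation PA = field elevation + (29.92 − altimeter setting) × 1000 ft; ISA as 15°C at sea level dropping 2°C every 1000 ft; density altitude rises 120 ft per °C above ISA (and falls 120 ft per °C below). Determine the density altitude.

Pressure altitude = 13060 + (29.92 − 30.98) × 1000 = 13060 + (-1060) = 12000 ft.
ISA temperature at 12000 ft = 15 − 2 × (12000/1000) = -9°C.
ISA deviation = -17 − (-9) = -8°C.
Density altitude = 12000 + 120 × (-8) = 11040 ft.

11040 ft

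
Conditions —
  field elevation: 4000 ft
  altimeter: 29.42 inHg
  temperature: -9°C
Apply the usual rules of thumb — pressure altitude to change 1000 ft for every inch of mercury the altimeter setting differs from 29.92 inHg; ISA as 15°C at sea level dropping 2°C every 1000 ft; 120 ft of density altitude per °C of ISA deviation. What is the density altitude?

2700 ft

Pressure altitude = 4000 + (29.92 − 29.42) × 1000 = 4000 + (+500) = 4500 ft.
ISA temperature at 4500 ft = 15 − 2 × (4500/1000) = 6°C.
ISA deviation = -9 − 6 = -15°C.
Density altitude = 4500 + 120 × (-15) = 2700 ft.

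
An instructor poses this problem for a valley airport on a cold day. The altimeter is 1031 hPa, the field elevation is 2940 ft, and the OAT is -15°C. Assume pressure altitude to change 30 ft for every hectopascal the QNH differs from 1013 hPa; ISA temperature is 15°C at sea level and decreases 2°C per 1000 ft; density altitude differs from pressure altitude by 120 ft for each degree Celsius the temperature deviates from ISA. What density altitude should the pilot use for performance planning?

-624 ft

Pressure altitude = 2940 + (1013 − 1031) × 30 = 2940 + (-540) = 2400 ft.
ISA temperature at 2400 ft = 15 − 2 × (2400/1000) = 10.2°C.
ISA deviation = -15 − 10.2 = -25.2°C.
Density altitude = 2400 + 120 × (-25.2) = -624 ft.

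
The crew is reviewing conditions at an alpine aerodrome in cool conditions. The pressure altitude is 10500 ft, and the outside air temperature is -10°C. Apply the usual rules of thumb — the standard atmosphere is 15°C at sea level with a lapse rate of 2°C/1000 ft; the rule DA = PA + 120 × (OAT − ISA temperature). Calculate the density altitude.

10020 ft

ISA temperature at 10500 ft = 15 − 2 × (10500/1000) = -6°C.
ISA deviation = -10 − (-6) = -4°C.
Density altitude = 10500 + 120 × (-4) = 10500 + (-480) = 10020 ft.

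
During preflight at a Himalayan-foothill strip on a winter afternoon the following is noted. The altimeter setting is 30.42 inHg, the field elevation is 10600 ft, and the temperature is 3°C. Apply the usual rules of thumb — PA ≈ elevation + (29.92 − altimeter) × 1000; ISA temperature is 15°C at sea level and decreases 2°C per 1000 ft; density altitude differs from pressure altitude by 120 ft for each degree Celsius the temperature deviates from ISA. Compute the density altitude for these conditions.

11084 ft

Pressure altitude = 10600 + (29.92 − 30.42) × 1000 = 10600 + (-500) = 10100 ft.
ISA temperature at 10100 ft = 15 − 2 × (10100/1000) = -5.2°C.
ISA deviation = 3 − (-5.2) = +8.2°C.
Density altitude = 10100 + 120 × (8.2) = 11084 ft.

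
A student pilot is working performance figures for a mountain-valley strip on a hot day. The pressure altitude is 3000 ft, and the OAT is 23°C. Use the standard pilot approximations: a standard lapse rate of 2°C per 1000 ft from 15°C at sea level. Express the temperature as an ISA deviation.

ISA temperature at 3000 ft = 15 − 2 × (3000/1000) = 9°C.
Deviation = OAT − ISA = 23 − 9 = +14°C.

ISA+14°C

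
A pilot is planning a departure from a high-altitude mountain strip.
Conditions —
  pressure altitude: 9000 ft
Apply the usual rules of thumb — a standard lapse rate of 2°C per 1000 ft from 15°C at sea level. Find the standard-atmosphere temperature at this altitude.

ISA temperature = 15 − 2 × (9000/1000) = 15 − 18 = -3°C.

-3°C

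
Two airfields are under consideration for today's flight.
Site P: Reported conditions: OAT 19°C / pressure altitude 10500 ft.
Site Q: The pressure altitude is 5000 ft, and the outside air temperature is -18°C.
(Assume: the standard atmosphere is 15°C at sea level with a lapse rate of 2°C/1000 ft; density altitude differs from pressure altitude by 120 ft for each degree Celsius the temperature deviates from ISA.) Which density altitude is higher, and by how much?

Site P: ISA temp = -6°C, deviation +25°C, DA = 10500 + 120 × 25 = 13500 ft.
Site Q: ISA temp = 5°C, deviation -23°C, DA = 5000 + 120 × (-23) = 2240 ft.
Site P is higher by 13500 − 2240 = 11260 ft.

Site P by 11260 ft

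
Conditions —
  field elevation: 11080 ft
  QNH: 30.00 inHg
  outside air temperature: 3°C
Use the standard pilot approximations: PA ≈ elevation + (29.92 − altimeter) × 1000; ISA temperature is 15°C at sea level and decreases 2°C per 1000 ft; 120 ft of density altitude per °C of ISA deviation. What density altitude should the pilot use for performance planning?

Pressure altitude = 11080 + (29.92 − 30.00) × 1000 = 11080 + (-80) = 11000 ft.
ISA temperature at 11000 ft = 15 − 2 × (11000/1000) = -7°C.
ISA deviation = 3 − (-7) = +10°C.
Density altitude = 11000 + 120 × (10) = 12200 ft.

12200 ft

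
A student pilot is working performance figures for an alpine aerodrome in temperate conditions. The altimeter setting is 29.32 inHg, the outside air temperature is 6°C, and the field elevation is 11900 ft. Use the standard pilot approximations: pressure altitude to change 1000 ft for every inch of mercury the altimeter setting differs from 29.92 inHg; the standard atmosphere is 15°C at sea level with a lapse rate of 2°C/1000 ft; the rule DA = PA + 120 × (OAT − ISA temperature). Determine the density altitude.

14420 ft

Pressure altitude = 11900 + (29.92 − 29.32) × 1000 = 11900 + (+600) = 12500 ft.
ISA temperature at 12500 ft = 15 − 2 × (12500/1000) = -10°C.
ISA deviation = 6 − (-10) = +16°C.
Density altitude = 12500 + 120 × (16) = 14420 ft.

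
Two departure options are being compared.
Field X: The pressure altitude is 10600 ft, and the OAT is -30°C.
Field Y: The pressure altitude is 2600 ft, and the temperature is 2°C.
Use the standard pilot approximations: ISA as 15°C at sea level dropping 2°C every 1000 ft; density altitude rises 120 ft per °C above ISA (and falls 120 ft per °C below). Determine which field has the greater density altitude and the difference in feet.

Field X: ISA temp = -6.2°C, deviation -23.8°C, DA = 10600 + 120 × (-23.8) = 7744 ft.
Field Y: ISA temp = 9.8°C, deviation -7.8°C, DA = 2600 + 120 × (-7.8) = 1664 ft.
Field X is higher by 7744 − 1664 = 6080 ft.

Field X by 6080 ft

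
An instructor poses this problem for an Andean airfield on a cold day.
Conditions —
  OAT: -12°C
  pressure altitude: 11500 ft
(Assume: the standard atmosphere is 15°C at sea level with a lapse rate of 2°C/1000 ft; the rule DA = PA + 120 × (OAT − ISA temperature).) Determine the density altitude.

11020 ft

ISA temperature at 11500 ft = 15 − 2 × (11500/1000) = -8°C.
ISA deviation = -12 − (-8) = -4°C.
Density altitude = 11500 + 120 × (-4) = 11500 + (-480) = 11020 ft.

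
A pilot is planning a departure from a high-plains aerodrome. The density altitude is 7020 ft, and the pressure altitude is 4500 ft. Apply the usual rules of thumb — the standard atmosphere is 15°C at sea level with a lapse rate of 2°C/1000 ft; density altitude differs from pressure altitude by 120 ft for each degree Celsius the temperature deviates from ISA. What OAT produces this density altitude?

Density altitude − pressure altitude = 7020 − 4500 = +2520 ft.
At 120 ft/°C that is an ISA deviation of 2520/120 = +21°C.
ISA temperature at 4500 ft = 15 − 2 × (4500/1000) = 6°C.
OAT = ISA + deviation = 6 + (+21) = 27°C.

27°C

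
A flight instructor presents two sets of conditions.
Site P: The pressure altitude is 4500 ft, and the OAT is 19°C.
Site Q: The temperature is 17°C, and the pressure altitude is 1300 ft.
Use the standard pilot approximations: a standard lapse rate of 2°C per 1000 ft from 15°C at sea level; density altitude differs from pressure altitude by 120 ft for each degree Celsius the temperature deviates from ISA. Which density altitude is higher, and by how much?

Site P by 4208 ft

Site P: ISA temp = 6°C, deviation +13°C, DA = 4500 + 120 × 13 = 6060 ft.
Site Q: ISA temp = 12.4°C, deviation +4.6°C, DA = 1300 + 120 × 4.6 = 1852 ft.
Site P is higher by 6060 − 1852 = 4208 ft.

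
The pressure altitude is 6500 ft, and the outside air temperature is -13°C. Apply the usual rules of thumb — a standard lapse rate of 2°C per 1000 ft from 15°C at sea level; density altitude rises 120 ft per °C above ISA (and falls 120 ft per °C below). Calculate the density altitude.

4700 ft

ISA temperature at 6500 ft = 15 − 2 × (6500/1000) = 2°C.
ISA deviation = -13 − 2 = -15°C.
Density altitude = 6500 + 120 × (-15) = 6500 + (-1800) = 4700 ft.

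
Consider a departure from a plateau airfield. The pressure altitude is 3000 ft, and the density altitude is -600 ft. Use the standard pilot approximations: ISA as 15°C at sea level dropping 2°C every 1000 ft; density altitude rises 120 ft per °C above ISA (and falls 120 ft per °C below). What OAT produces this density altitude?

Density altitude − pressure altitude = -600 − 3000 = -3600 ft.
At 120 ft/°C that is an ISA deviation of -3600/120 = -30°C.
ISA temperature at 3000 ft = 15 − 2 × (3000/1000) = 9°C.
OAT = ISA + deviation = 9 + (-30) = -21°C.

-21°C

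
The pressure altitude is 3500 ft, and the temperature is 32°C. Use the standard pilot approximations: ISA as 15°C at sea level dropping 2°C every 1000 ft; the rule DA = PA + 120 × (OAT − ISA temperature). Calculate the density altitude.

ISA temperature at 3500 ft = 15 − 2 × (3500/1000) = 8°C.
ISA deviation = 32 − 8 = +24°C.
Density altitude = 3500 + 120 × (24) = 3500 + (+2880) = 6380 ft.

6380 ft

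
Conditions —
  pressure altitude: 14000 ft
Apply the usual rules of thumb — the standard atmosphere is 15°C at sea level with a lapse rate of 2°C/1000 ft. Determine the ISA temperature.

ISA temperature = 15 − 2 × (14000/1000) = 15 − 28 = -13°C.

-13°C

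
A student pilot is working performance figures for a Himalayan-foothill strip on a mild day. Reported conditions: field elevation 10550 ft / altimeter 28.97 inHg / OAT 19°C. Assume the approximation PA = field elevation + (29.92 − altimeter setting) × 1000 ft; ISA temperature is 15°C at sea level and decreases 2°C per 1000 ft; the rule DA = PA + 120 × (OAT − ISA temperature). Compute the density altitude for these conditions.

14740 ft

Pressure altitude = 10550 + (29.92 − 28.97) × 1000 = 10550 + (+950) = 11500 ft.
ISA temperature at 11500 ft = 15 − 2 × (11500/1000) = -8°C.
ISA deviation = 19 − (-8) = +27°C.
Density altitude = 11500 + 120 × (27) = 14740 ft.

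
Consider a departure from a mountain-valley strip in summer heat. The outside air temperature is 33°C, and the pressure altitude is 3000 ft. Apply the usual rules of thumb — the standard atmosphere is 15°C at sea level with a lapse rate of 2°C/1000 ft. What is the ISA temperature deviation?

ISA temperature at 3000 ft = 15 − 2 × (3000/1000) = 9°C.
Deviation = OAT − ISA = 33 − 9 = +24°C.

ISA+24°C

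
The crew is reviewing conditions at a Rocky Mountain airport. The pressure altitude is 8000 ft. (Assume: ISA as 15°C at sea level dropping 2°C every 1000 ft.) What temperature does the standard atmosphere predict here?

-1°C

ISA temperature = 15 − 2 × (8000/1000) = 15 − 16 = -1°C.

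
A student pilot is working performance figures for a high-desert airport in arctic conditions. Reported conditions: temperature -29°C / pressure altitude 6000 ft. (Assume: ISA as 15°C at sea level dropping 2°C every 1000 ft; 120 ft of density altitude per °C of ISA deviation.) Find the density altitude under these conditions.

2160 ft

ISA temperature at 6000 ft = 15 − 2 × (6000/1000) = 3°C.
ISA deviation = -29 − 3 = -32°C.
Density altitude = 6000 + 120 × (-32) = 6000 + (-3840) = 2160 ft.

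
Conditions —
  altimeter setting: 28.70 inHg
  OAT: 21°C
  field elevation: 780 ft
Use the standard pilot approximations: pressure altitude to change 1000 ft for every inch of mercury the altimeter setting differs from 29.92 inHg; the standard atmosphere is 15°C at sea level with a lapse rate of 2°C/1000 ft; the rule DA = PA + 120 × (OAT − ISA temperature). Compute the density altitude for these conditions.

3200 ft

Pressure altitude = 780 + (29.92 − 28.70) × 1000 = 780 + (+1220) = 2000 ft.
ISA temperature at 2000 ft = 15 − 2 × (2000/1000) = 11°C.
ISA deviation = 21 − 11 = +10°C.
Density altitude = 2000 + 120 × (10) = 3200 ft.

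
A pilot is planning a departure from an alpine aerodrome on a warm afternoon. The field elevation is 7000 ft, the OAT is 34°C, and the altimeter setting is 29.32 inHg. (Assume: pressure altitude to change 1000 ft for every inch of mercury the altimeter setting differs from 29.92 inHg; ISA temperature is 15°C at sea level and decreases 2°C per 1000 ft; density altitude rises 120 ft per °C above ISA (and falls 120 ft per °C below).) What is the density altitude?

11704 ft

Pressure altitude = 7000 + (29.92 − 29.32) × 1000 = 7000 + (+600) = 7600 ft.
ISA temperature at 7600 ft = 15 − 2 × (7600/1000) = -0.2°C.
ISA deviation = 34 − (-0.2) = +34.2°C.
Density altitude = 7600 + 120 × (34.2) = 11704 ft.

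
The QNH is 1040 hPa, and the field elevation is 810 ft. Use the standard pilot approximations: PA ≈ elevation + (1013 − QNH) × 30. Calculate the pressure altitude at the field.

Pressure correction = (1013 − 1040) × 30 = -810 ft.
Pressure altitude = 810 + (-810) = 0 ft.

0 ft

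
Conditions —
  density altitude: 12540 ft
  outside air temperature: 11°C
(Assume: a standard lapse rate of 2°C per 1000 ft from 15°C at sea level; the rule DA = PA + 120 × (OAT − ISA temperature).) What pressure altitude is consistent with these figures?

10500 ft

DA = PA + 120 × (OAT − (15 − 2·PA/1000)) = PA + 120·OAT − 1800 + 0.24·PA = 1.24·PA + 120·OAT − 1800.
So 1.24·PA = 12540 − 120 × 11 + 1800 = 13020.
PA = 13020 / 1.24 = 10500 ft.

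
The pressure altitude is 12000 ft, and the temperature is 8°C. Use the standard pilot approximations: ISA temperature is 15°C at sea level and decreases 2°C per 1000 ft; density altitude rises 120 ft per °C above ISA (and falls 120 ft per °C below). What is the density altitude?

14040 ft

ISA temperature at 12000 ft = 15 − 2 × (12000/1000) = -9°C.
ISA deviation = 8 − (-9) = +17°C.
Density altitude = 12000 + 120 × (17) = 12000 + (+2040) = 14040 ft.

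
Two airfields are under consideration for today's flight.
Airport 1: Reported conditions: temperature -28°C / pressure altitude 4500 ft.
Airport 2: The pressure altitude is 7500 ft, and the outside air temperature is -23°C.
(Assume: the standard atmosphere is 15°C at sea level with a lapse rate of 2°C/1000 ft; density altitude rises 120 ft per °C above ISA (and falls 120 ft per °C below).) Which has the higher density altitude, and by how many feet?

Airport 2 by 4320 ft

Airport 1: ISA temp = 6°C, deviation -34°C, DA = 4500 + 120 × (-34) = 420 ft.
Airport 2: ISA temp = 0°C, deviation -23°C, DA = 7500 + 120 × (-23) = 4740 ft.
Airport 2 is higher by 4740 − 420 = 4320 ft.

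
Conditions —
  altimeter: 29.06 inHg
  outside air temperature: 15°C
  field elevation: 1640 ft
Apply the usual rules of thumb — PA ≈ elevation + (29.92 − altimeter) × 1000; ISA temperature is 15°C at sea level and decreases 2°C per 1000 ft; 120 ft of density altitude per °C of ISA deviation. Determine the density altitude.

Pressure altitude = 1640 + (29.92 − 29.06) × 1000 = 1640 + (+860) = 2500 ft.
ISA temperature at 2500 ft = 15 − 2 × (2500/1000) = 10°C.
ISA deviation = 15 − 10 = +5°C.
Density altitude = 2500 + 120 × (5) = 3100 ft.

3100 ft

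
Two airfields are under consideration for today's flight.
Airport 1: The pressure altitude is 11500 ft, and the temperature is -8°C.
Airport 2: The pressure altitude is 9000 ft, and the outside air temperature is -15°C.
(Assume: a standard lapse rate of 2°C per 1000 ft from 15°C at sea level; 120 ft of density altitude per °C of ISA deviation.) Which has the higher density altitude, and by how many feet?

Airport 1 by 3940 ft

Airport 1: ISA temp = -8°C, deviation 0°C, DA = 11500 + 120 × 0 = 11500 ft.
Airport 2: ISA temp = -3°C, deviation -12°C, DA = 9000 + 120 × (-12) = 7560 ft.
Airport 1 is higher by 11500 − 7560 = 3940 ft.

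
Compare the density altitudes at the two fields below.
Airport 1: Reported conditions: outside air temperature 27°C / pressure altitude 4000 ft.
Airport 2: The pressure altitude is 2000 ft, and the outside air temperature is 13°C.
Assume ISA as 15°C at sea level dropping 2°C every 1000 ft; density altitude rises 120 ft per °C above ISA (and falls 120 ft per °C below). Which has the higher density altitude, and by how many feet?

Airport 1 by 4160 ft

Airport 1: ISA temp = 7°C, deviation +20°C, DA = 4000 + 120 × 20 = 6400 ft.
Airport 2: ISA temp = 11°C, deviation +2°C, DA = 2000 + 120 × 2 = 2240 ft.
Airport 1 is higher by 6400 − 2240 = 4160 ft.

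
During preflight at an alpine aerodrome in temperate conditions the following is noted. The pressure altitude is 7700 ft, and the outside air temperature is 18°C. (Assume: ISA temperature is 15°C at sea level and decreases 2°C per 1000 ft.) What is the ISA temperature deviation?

ISA temperature at 7700 ft = 15 − 2 × (7700/1000) = -0.4°C.
Deviation = OAT − ISA = 18 − (-0.4) = +18.4°C.

ISA+18.4°C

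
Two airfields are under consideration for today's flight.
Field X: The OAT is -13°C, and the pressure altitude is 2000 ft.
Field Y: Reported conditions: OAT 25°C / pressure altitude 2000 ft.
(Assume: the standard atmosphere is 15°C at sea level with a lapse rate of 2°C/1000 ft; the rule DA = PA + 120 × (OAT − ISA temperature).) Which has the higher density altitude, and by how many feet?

Field Y by 4560 ft

Field X: ISA temp = 11°C, deviation -24°C, DA = 2000 + 120 × (-24) = -880 ft.
Field Y: ISA temp = 11°C, deviation +14°C, DA = 2000 + 120 × 14 = 3680 ft.
Field Y is higher by 3680 − (-880) = 4560 ft.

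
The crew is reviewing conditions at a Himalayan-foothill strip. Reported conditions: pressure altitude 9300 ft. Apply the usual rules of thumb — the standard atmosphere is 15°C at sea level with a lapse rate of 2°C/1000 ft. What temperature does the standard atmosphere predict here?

-3.6°C

ISA temperature = 15 − 2 × (9300/1000) = 15 − 18.6 = -3.6°C.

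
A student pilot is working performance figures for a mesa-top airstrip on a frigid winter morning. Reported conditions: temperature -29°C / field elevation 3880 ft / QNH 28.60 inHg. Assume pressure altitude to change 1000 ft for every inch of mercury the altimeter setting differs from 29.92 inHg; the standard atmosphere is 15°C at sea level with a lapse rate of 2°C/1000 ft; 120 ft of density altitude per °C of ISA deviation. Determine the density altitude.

Pressure altitude = 3880 + (29.92 − 28.60) × 1000 = 3880 + (+1320) = 5200 ft.
ISA temperature at 5200 ft = 15 − 2 × (5200/1000) = 4.6°C.
ISA deviation = -29 − 4.6 = -33.6°C.
Density altitude = 5200 + 120 × (-33.6) = 1168 ft.

1168 ft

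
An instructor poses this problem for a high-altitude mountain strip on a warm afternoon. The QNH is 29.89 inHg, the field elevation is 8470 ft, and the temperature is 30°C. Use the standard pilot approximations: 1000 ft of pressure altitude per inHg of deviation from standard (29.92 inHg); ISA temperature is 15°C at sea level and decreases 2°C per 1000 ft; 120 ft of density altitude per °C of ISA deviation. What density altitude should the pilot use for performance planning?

12340 ft

Pressure altitude = 8470 + (29.92 − 29.89) × 1000 = 8470 + (+30) = 8500 ft.
ISA temperature at 8500 ft = 15 − 2 × (8500/1000) = -2°C.
ISA deviation = 30 − (-2) = +32°C.
Density altitude = 8500 + 120 × (32) = 12340 ft.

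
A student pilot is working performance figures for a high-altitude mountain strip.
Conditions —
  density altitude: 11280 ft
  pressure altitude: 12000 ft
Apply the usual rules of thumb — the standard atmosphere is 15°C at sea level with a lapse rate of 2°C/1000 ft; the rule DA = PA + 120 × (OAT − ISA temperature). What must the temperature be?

Density altitude − pressure altitude = 11280 − 12000 = -720 ft.
At 120 ft/°C that is an ISA deviation of -720/120 = -6°C.
ISA temperature at 12000 ft = 15 − 2 × (12000/1000) = -9°C.
OAT = ISA + deviation = -9 + (-6) = -15°C.

-15°C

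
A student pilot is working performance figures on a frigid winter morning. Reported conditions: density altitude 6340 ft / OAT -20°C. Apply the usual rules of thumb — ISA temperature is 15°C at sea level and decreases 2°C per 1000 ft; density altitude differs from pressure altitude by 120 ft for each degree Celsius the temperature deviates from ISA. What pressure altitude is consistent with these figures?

DA = PA + 120 × (OAT − (15 − 2·PA/1000)) = PA + 120·OAT − 1800 + 0.24·PA = 1.24·PA + 120·OAT − 1800.
So 1.24·PA = 6340 − 120 × (-20) + 1800 = 10540.
PA = 10540 / 1.24 = 8500 ft.

8500 ft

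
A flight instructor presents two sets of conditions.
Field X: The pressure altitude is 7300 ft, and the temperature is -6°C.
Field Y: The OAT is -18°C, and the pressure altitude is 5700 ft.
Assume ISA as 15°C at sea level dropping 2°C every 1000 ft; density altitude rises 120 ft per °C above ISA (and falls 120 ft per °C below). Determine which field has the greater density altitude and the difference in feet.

Field X by 3424 ft

Field X: ISA temp = 0.4°C, deviation -6.4°C, DA = 7300 + 120 × (-6.4) = 6532 ft.
Field Y: ISA temp = 3.6°C, deviation -21.6°C, DA = 5700 + 120 × (-21.6) = 3108 ft.
Field X is higher by 6532 − 3108 = 3424 ft.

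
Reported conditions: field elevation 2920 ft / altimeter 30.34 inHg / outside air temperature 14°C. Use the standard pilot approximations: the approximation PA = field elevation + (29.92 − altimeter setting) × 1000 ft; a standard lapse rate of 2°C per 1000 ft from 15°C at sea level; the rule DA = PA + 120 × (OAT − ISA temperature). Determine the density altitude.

Pressure altitude = 2920 + (29.92 − 30.34) × 1000 = 2920 + (-420) = 2500 ft.
ISA temperature at 2500 ft = 15 − 2 × (2500/1000) = 10°C.
ISA deviation = 14 − 10 = +4°C.
Density altitude = 2500 + 120 × (4) = 2980 ft.

2980 ft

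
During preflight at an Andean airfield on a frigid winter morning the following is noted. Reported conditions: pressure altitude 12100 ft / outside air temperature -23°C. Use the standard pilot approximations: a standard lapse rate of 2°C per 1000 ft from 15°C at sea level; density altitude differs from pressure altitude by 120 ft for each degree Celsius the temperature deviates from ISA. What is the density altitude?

ISA temperature at 12100 ft = 15 − 2 × (12100/1000) = -9.2°C.
ISA deviation = -23 − (-9.2) = -13.8°C.
Density altitude = 12100 + 120 × (-13.8) = 12100 + (-1656) = 10444 ft.

10444 ft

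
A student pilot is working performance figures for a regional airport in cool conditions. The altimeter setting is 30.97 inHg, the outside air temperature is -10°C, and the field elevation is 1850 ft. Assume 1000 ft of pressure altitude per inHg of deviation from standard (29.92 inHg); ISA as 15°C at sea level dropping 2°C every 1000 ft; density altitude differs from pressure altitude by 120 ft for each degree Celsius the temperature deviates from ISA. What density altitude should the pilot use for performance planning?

-2008 ft

Pressure altitude = 1850 + (29.92 − 30.97) × 1000 = 1850 + (-1050) = 800 ft.
ISA temperature at 800 ft = 15 − 2 × (800/1000) = 13.4°C.
ISA deviation = -10 − 13.4 = -23.4°C.
Density altitude = 800 + 120 × (-23.4) = -2008 ft.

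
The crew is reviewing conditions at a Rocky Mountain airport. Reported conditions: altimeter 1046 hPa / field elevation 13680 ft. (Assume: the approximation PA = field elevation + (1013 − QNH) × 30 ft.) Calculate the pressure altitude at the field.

Pressure correction = (1013 − 1046) × 30 = -990 ft.
Pressure altitude = 13680 + (-990) = 12690 ft.

12690 ft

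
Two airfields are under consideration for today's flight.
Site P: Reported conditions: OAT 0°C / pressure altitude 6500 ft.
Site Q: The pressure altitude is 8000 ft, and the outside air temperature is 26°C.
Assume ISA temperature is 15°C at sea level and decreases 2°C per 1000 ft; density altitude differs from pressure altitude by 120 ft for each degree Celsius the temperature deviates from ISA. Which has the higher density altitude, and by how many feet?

Site P: ISA temp = 2°C, deviation -2°C, DA = 6500 + 120 × (-2) = 6260 ft.
Site Q: ISA temp = -1°C, deviation +27°C, DA = 8000 + 120 × 27 = 11240 ft.
Site Q is higher by 11240 − 6260 = 4980 ft.

Site Q by 4980 ft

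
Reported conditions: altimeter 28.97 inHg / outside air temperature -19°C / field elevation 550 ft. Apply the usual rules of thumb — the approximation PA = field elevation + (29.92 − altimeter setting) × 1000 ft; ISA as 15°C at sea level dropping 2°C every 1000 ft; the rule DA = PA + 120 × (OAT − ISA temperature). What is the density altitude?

Pressure altitude = 550 + (29.92 − 28.97) × 1000 = 550 + (+950) = 1500 ft.
ISA temperature at 1500 ft = 15 − 2 × (1500/1000) = 12°C.
ISA deviation = -19 − 12 = -31°C.
Density altitude = 1500 + 120 × (-31) = -2220 ft.

-2220 ft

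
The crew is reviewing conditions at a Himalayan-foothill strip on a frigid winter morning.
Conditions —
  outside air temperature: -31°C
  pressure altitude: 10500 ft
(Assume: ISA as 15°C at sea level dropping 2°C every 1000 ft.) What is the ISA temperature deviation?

ISA temperature at 10500 ft = 15 − 2 × (10500/1000) = -6°C.
Deviation = OAT − ISA = -31 − (-6) = -25°C.

ISA-25°C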